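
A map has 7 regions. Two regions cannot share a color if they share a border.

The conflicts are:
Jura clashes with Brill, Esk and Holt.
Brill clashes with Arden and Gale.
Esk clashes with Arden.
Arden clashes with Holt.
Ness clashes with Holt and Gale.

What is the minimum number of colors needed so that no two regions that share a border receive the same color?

3

The cycle Brill-Arden-Holt-Ness-Gale-Brill has odd length 5, so it cannot be 2-colored; at least 3 colors are needed.
A valid assignment using 3 colors: Jura=2, Brill=1, Esk=1, Arden=2, Ness=2, Holt=1, Gale=3. Every pair that conflicts lands in different colors.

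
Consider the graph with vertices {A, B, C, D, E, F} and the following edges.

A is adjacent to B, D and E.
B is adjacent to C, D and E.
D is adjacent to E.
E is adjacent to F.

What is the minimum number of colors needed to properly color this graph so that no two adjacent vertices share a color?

4

A, B, D, E form a clique, so at least 4 colors are needed.
4 colors suffice: color 1 → {B, F}; color 2 → {C, E}; color 3 → {A}; color 4 → {D}. No two adjacent vertices share a color.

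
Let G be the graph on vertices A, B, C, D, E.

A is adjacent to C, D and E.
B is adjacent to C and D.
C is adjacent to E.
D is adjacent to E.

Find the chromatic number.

A, C, E are mutually adjacent, so at least 3 colors are needed.
3 colors suffice: color 1 → {B, E}; color 2 → {A}; color 3 → {C, D}. Every edge joins two different colors.

3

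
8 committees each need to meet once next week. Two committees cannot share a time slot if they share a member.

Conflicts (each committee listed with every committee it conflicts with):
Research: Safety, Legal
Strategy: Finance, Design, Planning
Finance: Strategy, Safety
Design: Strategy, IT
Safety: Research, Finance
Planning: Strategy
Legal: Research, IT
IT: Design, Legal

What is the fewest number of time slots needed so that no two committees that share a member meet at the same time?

3

The cycle Research-Safety-Finance-Strategy-Design-IT-Legal-Research has odd length 7, so it cannot be 2-colored; at least 3 time slots are needed.
3 time slots suffice: Research=2, Strategy=1, Finance=2, Design=3, Safety=1, Planning=2, Legal=1, IT=2. No two conflicting committees share a time slot.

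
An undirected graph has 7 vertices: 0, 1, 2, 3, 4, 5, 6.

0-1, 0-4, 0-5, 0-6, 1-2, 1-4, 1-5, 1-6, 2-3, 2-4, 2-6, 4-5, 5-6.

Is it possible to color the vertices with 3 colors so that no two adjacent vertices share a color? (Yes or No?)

0, 1, 4, 5 are mutually adjacent (a clique of size 4), so at least 4 colors are needed.
So 3 colors are not enough.

No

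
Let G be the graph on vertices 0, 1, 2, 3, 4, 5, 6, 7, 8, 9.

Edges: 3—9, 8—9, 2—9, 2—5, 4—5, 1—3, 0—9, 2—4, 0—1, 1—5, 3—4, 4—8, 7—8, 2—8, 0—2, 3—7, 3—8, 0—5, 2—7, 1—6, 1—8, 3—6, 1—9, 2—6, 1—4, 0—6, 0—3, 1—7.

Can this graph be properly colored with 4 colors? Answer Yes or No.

The chromatic number is 4. 0, 1, 3, 9 are pairwise adjacent (a clique of size 4), so at least 4 colors are needed.
One proper 4-coloring: 0=green, 1=red, 2=red, 3=blue, 4=yellow, 5=blue, 6=yellow, 7=yellow, 8=green, 9=yellow.
That is already a proper 4-coloring.

Yes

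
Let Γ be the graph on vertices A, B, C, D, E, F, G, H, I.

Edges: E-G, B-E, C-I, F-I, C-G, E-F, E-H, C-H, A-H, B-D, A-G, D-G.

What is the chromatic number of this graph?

The cycle I-F-E-H-C-I has odd length 5, so it cannot be 2-colored; at least 3 colors are needed.
3 colors suffice: A=1, B=2, C=1, D=1, E=1, F=3, G=2, H=2, I=2. Each edge has distinct colors on its endpoints.

3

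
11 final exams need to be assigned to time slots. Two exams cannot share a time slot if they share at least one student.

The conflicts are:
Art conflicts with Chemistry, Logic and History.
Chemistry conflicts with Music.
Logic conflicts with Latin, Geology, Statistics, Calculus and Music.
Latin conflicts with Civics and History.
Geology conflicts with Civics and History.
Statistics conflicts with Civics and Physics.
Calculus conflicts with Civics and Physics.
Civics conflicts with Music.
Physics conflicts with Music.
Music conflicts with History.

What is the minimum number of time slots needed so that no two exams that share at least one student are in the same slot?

Physics and Music conflict, so at least 2 time slots are needed.
2 time slots suffice: time slot 1 → {Chemistry, Logic, Civics, Physics, History}; time slot 2 → {Art, Latin, Geology, Statistics, Calculus, Music}. No two conflicting exams share a time slot.

2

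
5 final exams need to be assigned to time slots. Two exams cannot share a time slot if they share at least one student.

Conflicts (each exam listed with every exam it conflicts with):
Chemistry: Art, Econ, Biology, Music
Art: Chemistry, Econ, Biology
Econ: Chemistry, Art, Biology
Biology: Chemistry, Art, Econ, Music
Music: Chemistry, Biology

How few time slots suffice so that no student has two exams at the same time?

4

Chemistry, Art, Econ, Biology all conflict with each other, so at least 4 time slots are needed.
A valid assignment using 4 time slots: Chemistry=1, Art=4, Econ=3, Biology=2, Music=3. Every pair that conflicts lands in different time slots.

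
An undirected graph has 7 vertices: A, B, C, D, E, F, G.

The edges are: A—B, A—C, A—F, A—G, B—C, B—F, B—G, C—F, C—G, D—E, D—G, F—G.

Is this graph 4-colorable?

A, B, C, F, G are mutually adjacent (a clique of size 5), so at least 5 colors are needed.
So 4 colors are not enough.

No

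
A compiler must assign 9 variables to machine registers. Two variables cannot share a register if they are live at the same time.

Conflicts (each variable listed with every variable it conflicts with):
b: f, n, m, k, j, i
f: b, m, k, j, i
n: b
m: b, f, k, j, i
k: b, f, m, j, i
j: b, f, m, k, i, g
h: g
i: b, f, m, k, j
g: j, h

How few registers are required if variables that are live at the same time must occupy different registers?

6

b, f, m, k, j, i are mutually in conflict, so at least 6 registers are needed.
6 registers suffice: register 1 → {b, g}; register 2 → {n, j, h}; register 3 → {i}; register 4 → {m}; register 5 → {k}; register 6 → {f}. No two conflicting variables share a register.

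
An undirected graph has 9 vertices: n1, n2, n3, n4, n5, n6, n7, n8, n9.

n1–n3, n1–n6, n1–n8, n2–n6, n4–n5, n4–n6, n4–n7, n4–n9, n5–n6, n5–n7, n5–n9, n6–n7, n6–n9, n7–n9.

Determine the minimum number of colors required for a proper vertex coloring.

n4, n5, n6, n7, n9 form a clique, so at least 5 colors are needed.
A valid assignment using 5 colors: n1=2, n2=2, n3=1, n4=4, n5=2, n6=1, n7=5, n8=1, n9=3. No two adjacent vertices share a color.

5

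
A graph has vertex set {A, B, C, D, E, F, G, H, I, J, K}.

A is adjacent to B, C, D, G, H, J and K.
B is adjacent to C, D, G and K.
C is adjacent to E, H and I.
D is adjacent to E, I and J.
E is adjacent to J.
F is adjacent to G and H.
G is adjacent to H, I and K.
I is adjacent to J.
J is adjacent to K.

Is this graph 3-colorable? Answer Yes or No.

A, B, G, K are pairwise adjacent (a clique of size 4), so at least 4 colors are needed.
So 3 colors are not enough.

No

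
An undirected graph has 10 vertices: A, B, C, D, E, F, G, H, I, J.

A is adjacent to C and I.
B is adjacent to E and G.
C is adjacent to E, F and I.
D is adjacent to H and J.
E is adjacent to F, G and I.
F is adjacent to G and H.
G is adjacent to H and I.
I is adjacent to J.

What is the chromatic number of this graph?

B, E, G form a triangle, so at least 3 colors are needed.
3 colors suffice: color 1 → {A, E, H, J}; color 2 → {B, D, F, I}; color 3 → {C, G}. Each edge has distinct colors on its endpoints.

3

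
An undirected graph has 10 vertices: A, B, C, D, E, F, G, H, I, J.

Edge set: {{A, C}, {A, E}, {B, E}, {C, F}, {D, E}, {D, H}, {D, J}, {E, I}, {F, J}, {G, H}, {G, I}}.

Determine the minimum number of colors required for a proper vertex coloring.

The cycle H-D-E-I-G-H has odd length 5, so it cannot be 2-colored; at least 3 colors are needed.
3 colors suffice: color 1 → {C, E, H, J}; color 2 → {A, B, D, F, I}; color 3 → {G}. Every edge joins two different colors.

3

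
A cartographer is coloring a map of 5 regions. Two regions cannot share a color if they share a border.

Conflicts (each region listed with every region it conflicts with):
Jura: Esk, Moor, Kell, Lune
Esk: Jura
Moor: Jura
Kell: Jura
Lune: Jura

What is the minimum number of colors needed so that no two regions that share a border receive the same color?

2

Jura and Esk conflict, so at least 2 colors are needed.
One proper 2-coloring: Jura=1, Esk=2, Moor=2, Kell=2, Lune=2. No two conflicting regions share a color.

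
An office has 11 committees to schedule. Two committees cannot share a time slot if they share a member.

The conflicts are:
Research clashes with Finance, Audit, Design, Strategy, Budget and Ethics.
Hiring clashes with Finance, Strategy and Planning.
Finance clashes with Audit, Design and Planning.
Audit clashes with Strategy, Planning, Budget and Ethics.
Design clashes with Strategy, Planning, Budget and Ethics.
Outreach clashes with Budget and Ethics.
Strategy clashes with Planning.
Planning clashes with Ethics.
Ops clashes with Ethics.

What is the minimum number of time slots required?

3

Audit, Strategy, Planning pairwise conflict, so at least 3 time slots are needed.
3 time slots suffice: time slot 1 → {Research, Outreach, Planning, Ops}; time slot 2 → {Hiring, Audit, Design}; time slot 3 → {Finance, Strategy, Budget, Ethics}. Every pair that conflicts lands in different time slots.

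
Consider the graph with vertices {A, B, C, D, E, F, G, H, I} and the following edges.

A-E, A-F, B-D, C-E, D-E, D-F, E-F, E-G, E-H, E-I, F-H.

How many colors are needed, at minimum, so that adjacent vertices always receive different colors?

3

E, F, H are mutually adjacent, so at least 3 colors are needed.
One proper 3-coloring: A=green, B=red, C=blue, D=green, E=red, F=blue, G=blue, H=green, I=blue. No two adjacent vertices share a color.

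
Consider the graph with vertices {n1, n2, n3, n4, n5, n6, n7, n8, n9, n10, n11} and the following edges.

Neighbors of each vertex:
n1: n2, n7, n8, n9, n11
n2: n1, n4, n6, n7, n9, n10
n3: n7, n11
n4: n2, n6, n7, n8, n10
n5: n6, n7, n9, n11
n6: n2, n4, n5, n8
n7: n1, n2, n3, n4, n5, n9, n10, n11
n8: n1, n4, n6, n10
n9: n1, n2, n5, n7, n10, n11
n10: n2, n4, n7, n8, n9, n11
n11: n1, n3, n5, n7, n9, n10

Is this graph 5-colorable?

The chromatic number is 4. n5, n7, n9, n11 form a clique, so at least 4 colors are needed.
One proper 4-coloring: n1=2, n2=3, n3=2, n4=4, n5=2, n6=1, n7=1, n8=3, n9=4, n10=2, n11=3.
Since 5 ≥ 4, a proper 5-coloring certainly exists.

Yes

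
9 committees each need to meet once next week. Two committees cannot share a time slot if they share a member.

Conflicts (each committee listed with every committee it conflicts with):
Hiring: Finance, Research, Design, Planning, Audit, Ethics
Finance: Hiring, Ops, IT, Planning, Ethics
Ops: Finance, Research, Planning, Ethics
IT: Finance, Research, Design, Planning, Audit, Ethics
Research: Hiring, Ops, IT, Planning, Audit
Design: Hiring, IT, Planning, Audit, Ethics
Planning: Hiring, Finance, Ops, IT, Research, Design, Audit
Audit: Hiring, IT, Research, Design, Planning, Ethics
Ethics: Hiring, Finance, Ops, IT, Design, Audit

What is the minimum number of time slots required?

4

IT, Design, Audit, Ethics pairwise conflict, so at least 4 time slots are needed.
Using 4 time slots: Hiring=2, Finance=3, Ops=2, IT=2, Research=4, Design=4, Planning=1, Audit=3, Ethics=1. No two conflicting committees share a time slot.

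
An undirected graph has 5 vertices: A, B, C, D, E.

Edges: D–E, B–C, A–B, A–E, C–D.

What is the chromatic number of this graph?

The cycle A-B-C-D-E-A has odd length 5, so it cannot be 2-colored; at least 3 colors are needed.
3 colors suffice: color red → {C, E}; color blue → {B, D}; color green → {A}. No two adjacent vertices share a color.

3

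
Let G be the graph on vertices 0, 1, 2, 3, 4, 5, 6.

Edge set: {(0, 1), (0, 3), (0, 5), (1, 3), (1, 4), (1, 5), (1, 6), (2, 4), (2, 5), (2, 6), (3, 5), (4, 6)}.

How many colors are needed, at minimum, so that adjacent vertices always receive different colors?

4

0, 1, 3, 5 are pairwise adjacent (a clique of size 4), so at least 4 colors are needed.
A valid assignment using 4 colors: 0=green, 1=red, 2=red, 3=yellow, 4=blue, 5=blue, 6=green. Each edge has distinct colors on its endpoints.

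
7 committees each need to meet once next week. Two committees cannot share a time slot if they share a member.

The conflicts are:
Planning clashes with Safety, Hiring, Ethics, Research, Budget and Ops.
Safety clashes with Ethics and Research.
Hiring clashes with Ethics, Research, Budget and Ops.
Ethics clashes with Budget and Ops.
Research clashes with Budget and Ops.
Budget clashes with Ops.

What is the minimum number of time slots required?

5

Planning, Hiring, Research, Budget, Ops all conflict with each other, so at least 5 time slots are needed.
5 time slots suffice: time slot 1 → {Planning}; time slot 2 → {Ethics, Research}; time slot 3 → {Safety, Hiring}; time slot 4 → {Budget}; time slot 5 → {Ops}. Each listed conflict is separated.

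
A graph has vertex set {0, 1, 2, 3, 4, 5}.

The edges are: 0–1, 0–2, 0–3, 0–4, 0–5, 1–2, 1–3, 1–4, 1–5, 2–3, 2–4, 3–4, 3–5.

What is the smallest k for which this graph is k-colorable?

5

0, 1, 2, 3, 4 are pairwise adjacent (a clique of size 5), so at least 5 colors are needed.
5 colors suffice: color a → {1}; color b → {0}; color c → {3}; color d → {4, 5}; color e → {2}. No two adjacent vertices share a color.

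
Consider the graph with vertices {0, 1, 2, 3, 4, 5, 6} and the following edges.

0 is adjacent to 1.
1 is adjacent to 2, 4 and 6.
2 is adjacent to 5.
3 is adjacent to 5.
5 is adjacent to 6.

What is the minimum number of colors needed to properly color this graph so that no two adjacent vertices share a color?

1 and 4 are adjacent, so at least 2 colors are needed.
2 colors suffice: color red → {1, 5}; color blue → {0, 2, 3, 4, 6}. Every edge joins two different colors.

2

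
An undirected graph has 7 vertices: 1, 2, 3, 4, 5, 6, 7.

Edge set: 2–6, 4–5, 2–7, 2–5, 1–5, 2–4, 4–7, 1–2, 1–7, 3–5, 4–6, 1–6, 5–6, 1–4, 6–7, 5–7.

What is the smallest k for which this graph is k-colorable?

1, 2, 4, 5, 6, 7 are pairwise adjacent (a clique of size 6), so at least 6 colors are needed.
One proper 6-coloring: 1=b, 2=d, 3=b, 4=e, 5=a, 6=c, 7=f. Every edge joins two different colors.

6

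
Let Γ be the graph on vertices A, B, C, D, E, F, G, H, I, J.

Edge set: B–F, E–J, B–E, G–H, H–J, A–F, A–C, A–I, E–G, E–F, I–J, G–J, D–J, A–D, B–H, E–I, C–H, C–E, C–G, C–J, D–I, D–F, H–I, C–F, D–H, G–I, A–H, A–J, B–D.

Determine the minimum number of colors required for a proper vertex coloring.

A, D, H, I, J are pairwise adjacent (a clique of size 5), so at least 5 colors are needed.
One proper 5-coloring: A=5, B=3, C=3, D=4, E=2, F=1, G=4, H=2, I=3, J=1. Each edge has distinct colors on its endpoints.

5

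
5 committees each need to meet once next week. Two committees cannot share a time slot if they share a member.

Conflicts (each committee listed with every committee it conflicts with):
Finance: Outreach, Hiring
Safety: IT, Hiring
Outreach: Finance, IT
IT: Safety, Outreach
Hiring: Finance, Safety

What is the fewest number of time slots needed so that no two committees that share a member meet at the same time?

The cycle IT-Outreach-Finance-Hiring-Safety-IT has odd length 5, so it cannot be 2-colored; at least 3 time slots are needed.
A valid assignment using 3 time slots: Finance=1, Safety=1, Outreach=2, IT=3, Hiring=2. Each listed conflict is separated.

3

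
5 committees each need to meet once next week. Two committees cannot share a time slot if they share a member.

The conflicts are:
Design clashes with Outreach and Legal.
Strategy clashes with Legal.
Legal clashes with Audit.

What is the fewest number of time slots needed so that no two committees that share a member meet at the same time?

Strategy and Legal conflict, so at least 2 time slots are needed.
A valid assignment using 2 time slots: Design=2, Outreach=1, Strategy=2, Legal=1, Audit=2. Every pair that conflicts lands in different time slots.

2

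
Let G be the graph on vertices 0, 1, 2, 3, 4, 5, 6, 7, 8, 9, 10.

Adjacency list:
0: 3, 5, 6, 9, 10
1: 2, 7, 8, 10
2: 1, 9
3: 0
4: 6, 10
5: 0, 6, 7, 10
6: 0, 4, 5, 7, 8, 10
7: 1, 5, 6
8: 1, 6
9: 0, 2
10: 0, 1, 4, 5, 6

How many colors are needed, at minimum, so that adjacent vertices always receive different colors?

0, 5, 6, 10 are pairwise adjacent (a clique of size 4), so at least 4 colors are needed.
4 colors suffice: color red → {1, 3, 6, 9}; color blue → {2, 7, 8, 10}; color green → {0, 4}; color yellow → {5}. Every edge joins two different colors.

4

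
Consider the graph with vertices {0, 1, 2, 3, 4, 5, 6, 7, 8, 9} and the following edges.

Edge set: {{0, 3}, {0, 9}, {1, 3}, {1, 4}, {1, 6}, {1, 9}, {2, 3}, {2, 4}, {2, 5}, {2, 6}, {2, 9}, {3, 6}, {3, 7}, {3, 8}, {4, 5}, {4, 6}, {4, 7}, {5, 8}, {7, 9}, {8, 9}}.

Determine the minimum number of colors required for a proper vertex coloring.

1, 3, 6 are pairwise adjacent, so at least 3 colors are needed.
3 colors suffice: color red → {3, 4, 9}; color blue → {0, 1, 2, 7, 8}; color green → {5, 6}. Every edge joins two different colors.

3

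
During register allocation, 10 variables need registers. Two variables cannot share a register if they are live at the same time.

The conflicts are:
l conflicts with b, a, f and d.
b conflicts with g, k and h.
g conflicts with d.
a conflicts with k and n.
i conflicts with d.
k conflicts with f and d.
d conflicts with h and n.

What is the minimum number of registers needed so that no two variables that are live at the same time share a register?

d and n conflict, so at least 2 registers are needed.
Using 2 registers: l=2, b=1, g=2, a=1, i=2, k=2, f=1, d=1, h=2, n=2. Each listed conflict is separated.

2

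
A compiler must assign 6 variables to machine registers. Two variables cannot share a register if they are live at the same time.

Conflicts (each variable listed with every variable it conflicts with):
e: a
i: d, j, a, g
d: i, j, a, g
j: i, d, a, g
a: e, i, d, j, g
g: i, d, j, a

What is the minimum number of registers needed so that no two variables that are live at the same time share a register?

i, d, j, a, g are mutually in conflict, so at least 5 registers are needed.
5 registers suffice: register 1 → {a}; register 2 → {e, j}; register 3 → {i}; register 4 → {g}; register 5 → {d}. Each listed conflict is separated.

5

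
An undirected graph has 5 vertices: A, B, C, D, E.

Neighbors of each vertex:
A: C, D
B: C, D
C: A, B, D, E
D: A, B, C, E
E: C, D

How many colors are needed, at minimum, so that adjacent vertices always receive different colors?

B, C, D are mutually adjacent, so at least 3 colors are needed.
One proper 3-coloring: A=green, B=green, C=red, D=blue, E=green. Every edge joins two different colors.

3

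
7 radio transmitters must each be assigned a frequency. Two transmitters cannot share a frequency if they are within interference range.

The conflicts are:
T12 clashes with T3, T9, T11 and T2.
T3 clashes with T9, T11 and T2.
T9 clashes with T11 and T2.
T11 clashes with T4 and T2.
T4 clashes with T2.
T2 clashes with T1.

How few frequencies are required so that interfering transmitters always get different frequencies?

5

T12, T3, T9, T11, T2 all conflict with each other, so at least 5 frequencies are needed.
5 frequencies suffice: frequency 1 → {T2}; frequency 2 → {T11, T1}; frequency 3 → {T9, T4}; frequency 4 → {T12}; frequency 5 → {T3}. No two conflicting transmitters share a frequency.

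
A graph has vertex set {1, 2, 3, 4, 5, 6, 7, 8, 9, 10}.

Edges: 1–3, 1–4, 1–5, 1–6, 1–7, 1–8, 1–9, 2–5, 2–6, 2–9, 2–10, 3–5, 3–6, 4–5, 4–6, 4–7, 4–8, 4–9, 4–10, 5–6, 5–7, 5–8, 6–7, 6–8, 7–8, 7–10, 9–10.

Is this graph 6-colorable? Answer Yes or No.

The chromatic number is 6. 1, 4, 5, 6, 7, 8 form a clique, so at least 6 colors are needed.
6 colors suffice: color a → {2, 3, 4}; color b → {5, 9}; color c → {1, 10}; color d → {6}; color e → {7}; color f → {8}.
That is already a proper 6-coloring.

Yes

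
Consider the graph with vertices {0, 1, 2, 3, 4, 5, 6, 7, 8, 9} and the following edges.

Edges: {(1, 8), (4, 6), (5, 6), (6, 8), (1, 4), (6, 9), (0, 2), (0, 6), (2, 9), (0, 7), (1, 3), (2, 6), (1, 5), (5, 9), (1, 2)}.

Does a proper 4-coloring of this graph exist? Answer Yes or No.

The chromatic number is 3. 5, 6, 9 are pairwise adjacent, so at least 3 colors are needed.
A valid assignment using 3 colors: 0=c, 1=a, 2=b, 3=b, 4=b, 5=b, 6=a, 7=a, 8=b, 9=c.
Since 4 ≥ 3, a proper 4-coloring certainly exists.

Yes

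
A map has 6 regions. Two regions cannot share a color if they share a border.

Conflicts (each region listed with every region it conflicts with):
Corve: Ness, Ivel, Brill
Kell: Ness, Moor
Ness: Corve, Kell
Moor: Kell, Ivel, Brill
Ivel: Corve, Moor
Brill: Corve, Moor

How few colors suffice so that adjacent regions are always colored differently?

The cycle Ness-Corve-Brill-Moor-Kell-Ness has odd length 5, so it cannot be 2-colored; at least 3 colors are needed.
3 colors suffice: color 1 → {Corve, Moor}; color 2 → {Ness, Ivel, Brill}; color 3 → {Kell}. No two conflicting regions share a color.

3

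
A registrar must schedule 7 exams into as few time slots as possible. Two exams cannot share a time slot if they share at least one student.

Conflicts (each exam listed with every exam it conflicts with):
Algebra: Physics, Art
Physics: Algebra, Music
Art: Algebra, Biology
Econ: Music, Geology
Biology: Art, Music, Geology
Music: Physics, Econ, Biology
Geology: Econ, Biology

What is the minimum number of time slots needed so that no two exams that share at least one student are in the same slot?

The cycle Music-Biology-Art-Algebra-Physics-Music has odd length 5, so it cannot be 2-colored; at least 3 time slots are needed.
Using 3 time slots: Algebra=3, Physics=1, Art=2, Econ=1, Biology=1, Music=2, Geology=2. Every pair that conflicts lands in different time slots.

3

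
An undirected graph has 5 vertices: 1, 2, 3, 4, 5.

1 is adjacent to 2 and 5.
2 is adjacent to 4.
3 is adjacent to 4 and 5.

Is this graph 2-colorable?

No

The cycle 4-3-5-1-2-4 has odd length 5, so it cannot be 2-colored; at least 3 colors are needed.
So 2 colors are not enough.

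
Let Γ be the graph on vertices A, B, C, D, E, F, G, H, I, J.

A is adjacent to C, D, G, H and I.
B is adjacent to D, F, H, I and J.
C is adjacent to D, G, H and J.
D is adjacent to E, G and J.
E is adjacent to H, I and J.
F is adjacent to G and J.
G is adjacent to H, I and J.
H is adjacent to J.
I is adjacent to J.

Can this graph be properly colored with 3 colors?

C, G, H, J are mutually adjacent (a clique of size 4), so at least 4 colors are needed.
So 3 colors are not enough.

No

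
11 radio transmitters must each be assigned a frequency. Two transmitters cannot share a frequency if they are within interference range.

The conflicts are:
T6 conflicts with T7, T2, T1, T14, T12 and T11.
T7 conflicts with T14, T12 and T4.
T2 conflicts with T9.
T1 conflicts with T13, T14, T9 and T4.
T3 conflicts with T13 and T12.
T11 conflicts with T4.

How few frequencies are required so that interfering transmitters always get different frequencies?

3

T6, T7, T12 are mutually in conflict, so at least 3 frequencies are needed.
3 frequencies suffice: T6=1, T7=2, T2=2, T1=2, T3=1, T13=3, T14=3, T12=3, T9=1, T11=2, T4=1. Every pair that conflicts lands in different frequencies.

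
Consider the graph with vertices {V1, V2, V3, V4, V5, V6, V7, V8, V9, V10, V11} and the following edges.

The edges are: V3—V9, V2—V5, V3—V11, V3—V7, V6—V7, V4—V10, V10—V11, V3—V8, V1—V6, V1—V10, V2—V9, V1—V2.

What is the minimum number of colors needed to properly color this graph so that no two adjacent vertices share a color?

V2 and V5 are adjacent, so at least 2 colors are needed.
A valid assignment using 2 colors: V1=B, V2=R, V3=R, V4=B, V5=B, V6=R, V7=B, V8=B, V9=B, V10=R, V11=B. Every edge joins two different colors.

2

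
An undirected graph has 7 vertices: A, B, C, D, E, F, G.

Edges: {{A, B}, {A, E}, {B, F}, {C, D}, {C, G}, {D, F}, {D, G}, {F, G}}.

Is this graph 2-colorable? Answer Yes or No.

No

D, F, G form a triangle, so at least 3 colors are needed.
So 2 colors are not enough.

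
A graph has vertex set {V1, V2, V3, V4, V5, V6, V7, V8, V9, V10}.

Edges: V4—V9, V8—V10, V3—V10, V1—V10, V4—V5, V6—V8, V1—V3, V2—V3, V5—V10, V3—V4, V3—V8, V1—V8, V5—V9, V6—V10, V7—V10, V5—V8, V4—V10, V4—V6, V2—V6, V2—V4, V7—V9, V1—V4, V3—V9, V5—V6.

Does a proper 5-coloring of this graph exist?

Yes

The chromatic number is 4. V1, V3, V4, V10 form a clique, so at least 4 colors are needed.
4 colors suffice: color 1 → {V4, V7, V8}; color 2 → {V2, V9, V10}; color 3 → {V3, V6}; color 4 → {V1, V5}.
Since 5 ≥ 4, a proper 5-coloring certainly exists.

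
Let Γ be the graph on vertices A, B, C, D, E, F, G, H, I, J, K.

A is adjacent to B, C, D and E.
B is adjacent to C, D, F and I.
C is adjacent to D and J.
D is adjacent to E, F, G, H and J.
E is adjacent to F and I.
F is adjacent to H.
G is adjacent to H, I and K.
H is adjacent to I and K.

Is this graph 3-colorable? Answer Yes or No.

No

A, B, C, D are pairwise adjacent (a clique of size 4), so at least 4 colors are needed.
So 3 colors are not enough.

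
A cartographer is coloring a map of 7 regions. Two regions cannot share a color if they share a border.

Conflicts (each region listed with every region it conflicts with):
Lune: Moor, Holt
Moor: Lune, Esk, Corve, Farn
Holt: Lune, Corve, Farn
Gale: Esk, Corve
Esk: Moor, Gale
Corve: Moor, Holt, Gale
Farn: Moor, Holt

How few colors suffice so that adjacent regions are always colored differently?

2

Gale and Corve conflict, so at least 2 colors are needed.
2 colors suffice: Lune=2, Moor=1, Holt=1, Gale=1, Esk=2, Corve=2, Farn=2. Each listed conflict is separated.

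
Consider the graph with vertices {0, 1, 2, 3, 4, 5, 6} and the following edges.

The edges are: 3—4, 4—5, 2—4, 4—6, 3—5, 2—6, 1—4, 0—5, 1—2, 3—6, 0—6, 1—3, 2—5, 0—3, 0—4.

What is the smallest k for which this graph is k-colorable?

0, 3, 4, 6 are pairwise adjacent (a clique of size 4), so at least 4 colors are needed.
4 colors suffice: color red → {4}; color blue → {2, 3}; color green → {1, 5, 6}; color yellow → {0}. Every edge joins two different colors.

4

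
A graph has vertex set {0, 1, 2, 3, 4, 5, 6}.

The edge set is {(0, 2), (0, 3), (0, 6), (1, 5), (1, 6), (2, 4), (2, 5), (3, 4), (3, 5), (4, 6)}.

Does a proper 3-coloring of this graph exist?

The chromatic number is 3. The cycle 1-6-0-2-5-1 has odd length 5, so it cannot be 2-colored; at least 3 colors are needed.
A valid assignment using 3 colors: 0=red, 1=green, 2=blue, 3=blue, 4=red, 5=red, 6=blue.
That is already a proper 3-coloring.

Yes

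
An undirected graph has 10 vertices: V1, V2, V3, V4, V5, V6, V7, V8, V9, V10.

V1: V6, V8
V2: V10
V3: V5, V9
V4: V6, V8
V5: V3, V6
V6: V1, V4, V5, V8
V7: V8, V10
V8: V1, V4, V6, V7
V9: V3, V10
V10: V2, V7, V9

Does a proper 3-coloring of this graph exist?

The chromatic number is 3. V1, V6, V8 form a triangle, so at least 3 colors are needed.
A valid assignment using 3 colors: V1=G, V2=B, V3=R, V4=G, V5=B, V6=R, V7=G, V8=B, V9=B, V10=R.
That is already a proper 3-coloring.

Yes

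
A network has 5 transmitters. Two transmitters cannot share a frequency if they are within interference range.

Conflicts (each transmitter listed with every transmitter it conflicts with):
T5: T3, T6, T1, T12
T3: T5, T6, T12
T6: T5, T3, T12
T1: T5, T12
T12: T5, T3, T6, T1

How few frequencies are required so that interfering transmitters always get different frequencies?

T5, T3, T6, T12 are mutually in conflict, so at least 4 frequencies are needed.
4 frequencies suffice: T5=2, T3=3, T6=4, T1=3, T12=1. Each listed conflict is separated.

4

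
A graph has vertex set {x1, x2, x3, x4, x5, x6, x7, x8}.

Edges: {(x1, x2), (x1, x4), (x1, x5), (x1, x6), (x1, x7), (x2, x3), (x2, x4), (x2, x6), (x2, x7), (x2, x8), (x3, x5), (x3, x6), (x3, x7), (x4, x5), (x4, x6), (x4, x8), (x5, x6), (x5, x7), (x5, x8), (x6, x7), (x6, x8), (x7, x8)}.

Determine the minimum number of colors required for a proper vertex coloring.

x5, x6, x7, x8 are pairwise adjacent (a clique of size 4), so at least 4 colors are needed.
4 colors suffice: color 1 → {x6}; color 2 → {x2, x5}; color 3 → {x4, x7}; color 4 → {x1, x3, x8}. Every edge joins two different colors.

4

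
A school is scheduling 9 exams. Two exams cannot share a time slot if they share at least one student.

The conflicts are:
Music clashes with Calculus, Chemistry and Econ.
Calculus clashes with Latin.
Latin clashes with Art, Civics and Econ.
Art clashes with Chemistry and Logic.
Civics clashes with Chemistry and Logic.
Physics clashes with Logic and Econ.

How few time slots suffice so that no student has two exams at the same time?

The cycle Music-Calculus-Latin-Art-Chemistry-Music has odd length 5, so it cannot be 2-colored; at least 3 time slots are needed.
A valid assignment using 3 time slots: Music=1, Calculus=2, Latin=1, Art=2, Civics=2, Physics=3, Chemistry=3, Logic=1, Econ=2. Each listed conflict is separated.

3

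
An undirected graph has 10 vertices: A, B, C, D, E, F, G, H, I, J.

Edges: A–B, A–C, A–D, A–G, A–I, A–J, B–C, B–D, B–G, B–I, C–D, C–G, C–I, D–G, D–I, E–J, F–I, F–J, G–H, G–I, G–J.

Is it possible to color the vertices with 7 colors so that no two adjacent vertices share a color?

Yes

The chromatic number is 6. A, B, C, D, G, I form a clique, so at least 6 colors are needed.
6 colors suffice: color 1 → {E, F, G}; color 2 → {A, H}; color 3 → {I, J}; color 4 → {B}; color 5 → {C}; color 6 → {D}.
Since 7 ≥ 6, a proper 7-coloring certainly exists.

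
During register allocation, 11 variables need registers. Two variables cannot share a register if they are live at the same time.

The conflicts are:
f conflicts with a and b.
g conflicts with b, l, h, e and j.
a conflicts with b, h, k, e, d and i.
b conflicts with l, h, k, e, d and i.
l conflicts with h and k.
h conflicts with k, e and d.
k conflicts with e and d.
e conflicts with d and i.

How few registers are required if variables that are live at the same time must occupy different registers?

a, b, h, k, e, d are mutually in conflict, so at least 6 registers are needed.
6 registers suffice: register 1 → {b, j}; register 2 → {f, l, e}; register 3 → {h, i}; register 4 → {g, a}; register 5 → {k}; register 6 → {d}. Each listed conflict is separated.

6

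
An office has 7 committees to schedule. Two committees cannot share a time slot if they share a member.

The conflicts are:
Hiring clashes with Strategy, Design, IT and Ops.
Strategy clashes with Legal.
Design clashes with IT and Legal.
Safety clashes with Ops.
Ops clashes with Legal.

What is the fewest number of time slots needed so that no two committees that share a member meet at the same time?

Hiring, Design, IT all conflict with each other, so at least 3 time slots are needed.
A valid assignment using 3 time slots: Hiring=1, Strategy=2, Design=2, IT=3, Safety=1, Ops=2, Legal=1. Each listed conflict is separated.

3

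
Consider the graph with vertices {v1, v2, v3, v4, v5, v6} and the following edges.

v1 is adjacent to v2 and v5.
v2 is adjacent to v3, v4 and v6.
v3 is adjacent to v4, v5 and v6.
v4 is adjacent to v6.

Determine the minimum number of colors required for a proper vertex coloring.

v2, v3, v4, v6 are mutually adjacent (a clique of size 4), so at least 4 colors are needed.
One proper 4-coloring: v1=2, v2=1, v3=2, v4=4, v5=1, v6=3. No two adjacent vertices share a color.

4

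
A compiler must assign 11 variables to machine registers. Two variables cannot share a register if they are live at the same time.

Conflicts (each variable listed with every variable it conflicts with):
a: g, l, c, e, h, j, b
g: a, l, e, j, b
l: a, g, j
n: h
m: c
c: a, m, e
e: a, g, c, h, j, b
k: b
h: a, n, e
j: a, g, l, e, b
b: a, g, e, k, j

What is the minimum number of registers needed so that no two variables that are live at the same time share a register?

5

a, g, e, j, b pairwise conflict, so at least 5 registers are needed.
5 registers suffice: register 1 → {a, n, m, k}; register 2 → {l, e}; register 3 → {g, c, h}; register 4 → {b}; register 5 → {j}. Every pair that conflicts lands in different registers.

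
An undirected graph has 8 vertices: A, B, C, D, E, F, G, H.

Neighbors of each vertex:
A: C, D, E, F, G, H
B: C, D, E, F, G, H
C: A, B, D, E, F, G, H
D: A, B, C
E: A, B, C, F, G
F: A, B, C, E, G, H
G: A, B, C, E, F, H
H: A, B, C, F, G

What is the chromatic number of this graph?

5

A, C, E, F, G are pairwise adjacent (a clique of size 5), so at least 5 colors are needed.
A valid assignment using 5 colors: A=blue, B=blue, C=red, D=green, E=purple, F=green, G=yellow, H=purple. No two adjacent vertices share a color.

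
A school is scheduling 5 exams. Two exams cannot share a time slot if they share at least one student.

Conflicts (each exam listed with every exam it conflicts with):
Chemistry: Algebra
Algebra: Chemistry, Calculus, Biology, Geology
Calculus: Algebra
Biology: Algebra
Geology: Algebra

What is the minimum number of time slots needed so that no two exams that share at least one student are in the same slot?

2

Algebra and Geology conflict, so at least 2 time slots are needed.
2 time slots suffice: Chemistry=2, Algebra=1, Calculus=2, Biology=2, Geology=2. Every pair that conflicts lands in different time slots.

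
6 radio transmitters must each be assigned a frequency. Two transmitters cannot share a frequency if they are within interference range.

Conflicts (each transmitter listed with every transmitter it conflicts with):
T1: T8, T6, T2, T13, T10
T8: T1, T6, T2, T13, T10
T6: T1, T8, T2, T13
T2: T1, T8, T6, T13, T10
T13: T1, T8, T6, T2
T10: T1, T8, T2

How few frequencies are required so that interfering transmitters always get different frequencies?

5

T1, T8, T6, T2, T13 are mutually in conflict, so at least 5 frequencies are needed.
5 frequencies suffice: frequency 1 → {T8}; frequency 2 → {T1}; frequency 3 → {T2}; frequency 4 → {T13, T10}; frequency 5 → {T6}. No two conflicting transmitters share a frequency.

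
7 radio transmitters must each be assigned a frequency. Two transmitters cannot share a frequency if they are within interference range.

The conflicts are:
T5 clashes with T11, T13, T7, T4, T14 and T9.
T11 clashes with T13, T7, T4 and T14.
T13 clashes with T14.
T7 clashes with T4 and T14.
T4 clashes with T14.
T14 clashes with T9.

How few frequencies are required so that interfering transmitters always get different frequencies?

T5, T11, T7, T4, T14 pairwise conflict, so at least 5 frequencies are needed.
Using 5 frequencies: T5=1, T11=3, T13=4, T7=5, T4=4, T14=2, T9=3. No two conflicting transmitters share a frequency.

5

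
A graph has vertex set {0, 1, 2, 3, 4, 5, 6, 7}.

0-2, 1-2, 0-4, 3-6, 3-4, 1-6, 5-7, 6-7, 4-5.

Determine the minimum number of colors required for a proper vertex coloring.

3

The cycle 3-6-7-5-4-3 has odd length 5, so it cannot be 2-colored; at least 3 colors are needed.
One proper 3-coloring: 0=blue, 1=blue, 2=red, 3=blue, 4=red, 5=green, 6=red, 7=blue. Every edge joins two different colors.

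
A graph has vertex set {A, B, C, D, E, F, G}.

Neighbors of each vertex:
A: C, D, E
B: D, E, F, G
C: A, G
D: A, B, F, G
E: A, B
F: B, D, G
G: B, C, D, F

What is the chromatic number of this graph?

B, D, F, G form a clique, so at least 4 colors are needed.
4 colors suffice: color 1 → {A, B}; color 2 → {C, D, E}; color 3 → {G}; color 4 → {F}. Each edge has distinct colors on its endpoints.

4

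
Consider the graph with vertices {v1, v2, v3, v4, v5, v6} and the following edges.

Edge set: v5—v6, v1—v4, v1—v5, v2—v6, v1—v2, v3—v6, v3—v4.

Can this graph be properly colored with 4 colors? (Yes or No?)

Yes

The chromatic number is 3. The cycle v2-v6-v3-v4-v1-v2 has odd length 5, so it cannot be 2-colored; at least 3 colors are needed.
A valid assignment using 3 colors: v1=1, v2=2, v3=2, v4=3, v5=2, v6=1.
Since 4 ≥ 3, a proper 4-coloring certainly exists.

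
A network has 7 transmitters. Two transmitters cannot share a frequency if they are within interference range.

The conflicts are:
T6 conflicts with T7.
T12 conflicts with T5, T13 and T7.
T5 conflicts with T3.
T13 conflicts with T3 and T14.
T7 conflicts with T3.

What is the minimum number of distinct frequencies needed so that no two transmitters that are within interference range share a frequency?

2

T6 and T7 conflict, so at least 2 frequencies are needed.
2 frequencies suffice: frequency 1 → {T5, T13, T7}; frequency 2 → {T6, T12, T3, T14}. Each listed conflict is separated.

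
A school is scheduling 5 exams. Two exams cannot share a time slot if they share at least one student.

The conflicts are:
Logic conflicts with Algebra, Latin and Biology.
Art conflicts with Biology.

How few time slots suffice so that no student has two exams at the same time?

2

Logic and Latin conflict, so at least 2 time slots are needed.
Using 2 time slots: Logic=1, Algebra=2, Art=1, Latin=2, Biology=2. Every pair that conflicts lands in different time slots.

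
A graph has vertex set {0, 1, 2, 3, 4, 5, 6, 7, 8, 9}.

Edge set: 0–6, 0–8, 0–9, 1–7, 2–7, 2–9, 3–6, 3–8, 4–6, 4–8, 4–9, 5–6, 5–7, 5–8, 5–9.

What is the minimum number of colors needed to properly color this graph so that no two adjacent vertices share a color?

2

3 and 6 are adjacent, so at least 2 colors are needed.
2 colors suffice: color red → {0, 1, 2, 3, 4, 5}; color blue → {6, 7, 8, 9}. Every edge joins two different colors.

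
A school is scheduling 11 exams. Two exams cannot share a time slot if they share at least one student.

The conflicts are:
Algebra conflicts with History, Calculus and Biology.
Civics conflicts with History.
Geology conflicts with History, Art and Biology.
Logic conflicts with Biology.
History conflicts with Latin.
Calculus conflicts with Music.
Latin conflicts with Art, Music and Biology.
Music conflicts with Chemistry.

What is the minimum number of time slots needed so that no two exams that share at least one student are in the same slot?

The cycle Music-Latin-Biology-Algebra-Calculus-Music has odd length 5, so it cannot be 2-colored; at least 3 time slots are needed.
3 time slots suffice: time slot 1 → {History, Art, Music, Biology}; time slot 2 → {Algebra, Civics, Geology, Logic, Latin, Chemistry}; time slot 3 → {Calculus}. No two conflicting exams share a time slot.

3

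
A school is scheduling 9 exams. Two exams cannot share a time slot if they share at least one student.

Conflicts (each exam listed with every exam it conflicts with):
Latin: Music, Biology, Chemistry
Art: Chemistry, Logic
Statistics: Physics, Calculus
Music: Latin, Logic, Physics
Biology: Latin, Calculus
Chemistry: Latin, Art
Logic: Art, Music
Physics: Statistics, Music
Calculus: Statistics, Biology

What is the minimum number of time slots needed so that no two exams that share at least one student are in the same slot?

The cycle Latin-Music-Logic-Art-Chemistry-Latin has odd length 5, so it cannot be 2-colored; at least 3 time slots are needed.
Using 3 time slots: Latin=2, Art=3, Statistics=1, Music=1, Biology=1, Chemistry=1, Logic=2, Physics=2, Calculus=2. Every pair that conflicts lands in different time slots.

3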